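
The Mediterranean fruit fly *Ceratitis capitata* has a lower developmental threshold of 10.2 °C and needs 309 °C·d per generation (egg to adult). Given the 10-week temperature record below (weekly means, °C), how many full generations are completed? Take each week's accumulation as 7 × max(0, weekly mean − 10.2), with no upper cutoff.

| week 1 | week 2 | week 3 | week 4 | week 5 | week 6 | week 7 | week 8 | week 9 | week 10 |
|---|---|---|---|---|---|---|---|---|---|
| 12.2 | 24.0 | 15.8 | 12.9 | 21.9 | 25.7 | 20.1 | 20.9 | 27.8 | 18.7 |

Weekly DD (7 × max(0, T̄ − 10.2)): 14.0, 96.6, 39.2, 18.9, 81.9, 108.5, 69.3, 74.9, 123.2, 59.5.
Season total = 686.0 DD.
Complete generations = ⌊686.0 / 309⌋ = 2.

2 generations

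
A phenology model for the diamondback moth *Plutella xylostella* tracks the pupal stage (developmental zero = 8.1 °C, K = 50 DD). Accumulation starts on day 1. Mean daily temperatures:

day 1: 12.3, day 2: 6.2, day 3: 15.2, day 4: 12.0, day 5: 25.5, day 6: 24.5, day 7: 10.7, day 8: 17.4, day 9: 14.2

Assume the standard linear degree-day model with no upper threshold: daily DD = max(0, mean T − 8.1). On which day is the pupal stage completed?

Daily DD above 8.1 °C: 4.2, 0.0, 7.1, 3.9, 17.4, 16.4, 2.6, 9.3, 6.1.
Cumulative: 4.2, 4.2, 11.3, 15.2, 32.6, 49.0, 51.6, 60.9, 67.0.
The total first reaches 50 DD on day 7.

day 7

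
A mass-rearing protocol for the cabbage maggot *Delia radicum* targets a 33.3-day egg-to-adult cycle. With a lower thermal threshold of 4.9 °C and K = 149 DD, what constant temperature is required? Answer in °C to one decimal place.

9.4 °C

Required daily accumulation = 149 / 33.3 = 4.474 DD/day.
T = T_base + 4.474 = 4.9 + 4.474 = 9.374 ≈ 9.4 °C.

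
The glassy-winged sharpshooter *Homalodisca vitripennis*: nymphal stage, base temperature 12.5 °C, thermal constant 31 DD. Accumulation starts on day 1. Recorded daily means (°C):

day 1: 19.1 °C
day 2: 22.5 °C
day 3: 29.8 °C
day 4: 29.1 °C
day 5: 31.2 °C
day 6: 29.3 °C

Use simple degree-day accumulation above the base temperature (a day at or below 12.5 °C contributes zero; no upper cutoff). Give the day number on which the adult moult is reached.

day 3

Daily DD above 12.5 °C: 6.6, 10.0, 17.3, 16.6, 18.7, 16.8.
Cumulative: 6.6, 16.6, 33.9, 50.5, 69.2, 86.0.
The total first reaches 31 DD on day 3.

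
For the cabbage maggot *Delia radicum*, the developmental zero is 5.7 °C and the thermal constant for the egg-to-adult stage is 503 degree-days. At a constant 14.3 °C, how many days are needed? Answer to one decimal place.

58.5 days

Daily accumulation = 14.3 − 5.7 = 8.6 DD/day.
Duration = 503 / 8.6 = 58.488 ≈ 58.5 days.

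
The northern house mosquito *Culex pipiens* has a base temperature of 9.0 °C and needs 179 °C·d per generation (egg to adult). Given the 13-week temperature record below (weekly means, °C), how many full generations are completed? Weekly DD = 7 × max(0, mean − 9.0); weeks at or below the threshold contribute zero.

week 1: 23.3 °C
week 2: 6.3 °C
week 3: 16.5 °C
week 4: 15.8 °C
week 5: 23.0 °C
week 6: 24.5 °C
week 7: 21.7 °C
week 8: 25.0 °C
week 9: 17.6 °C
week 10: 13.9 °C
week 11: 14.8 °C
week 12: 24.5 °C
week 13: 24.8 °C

5 generations

Weekly DD (7 × max(0, T̄ − 9.0)): 100.1, 0.0, 52.5, 47.6, 98.0, 108.5, 88.9, 112.0, 60.2, 34.3, 40.6, 108.5, 110.6.
Season total = 961.8 DD.
Complete generations = ⌊961.8 / 179⌋ = 5.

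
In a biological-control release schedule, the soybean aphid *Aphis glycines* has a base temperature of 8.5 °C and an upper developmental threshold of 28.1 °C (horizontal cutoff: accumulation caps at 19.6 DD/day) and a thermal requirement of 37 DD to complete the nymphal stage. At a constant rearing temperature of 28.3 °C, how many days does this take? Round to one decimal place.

1.9 days

Temperature 28.3 °C exceeds the upper threshold, so daily accumulation caps at 28.1 − 8.5 = 19.6 DD/day.
Duration = 37 / 19.6 = 1.888 ≈ 1.9 days.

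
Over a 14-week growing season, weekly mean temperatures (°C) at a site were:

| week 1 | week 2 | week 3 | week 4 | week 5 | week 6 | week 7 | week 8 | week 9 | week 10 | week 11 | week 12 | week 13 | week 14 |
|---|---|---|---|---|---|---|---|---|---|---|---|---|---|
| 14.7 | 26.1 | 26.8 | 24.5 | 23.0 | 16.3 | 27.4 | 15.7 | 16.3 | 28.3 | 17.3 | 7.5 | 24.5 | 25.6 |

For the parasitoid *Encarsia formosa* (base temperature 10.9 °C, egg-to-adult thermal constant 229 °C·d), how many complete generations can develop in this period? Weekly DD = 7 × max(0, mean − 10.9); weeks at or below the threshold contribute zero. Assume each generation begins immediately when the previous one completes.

4 generations

Weekly DD (7 × max(0, T̄ − 10.9)): 26.6, 106.4, 111.3, 95.2, 84.7, 37.8, 115.5, 33.6, 37.8, 121.8, 44.8, 0.0, 95.2, 102.9.
Season total = 1013.6 DD.
Complete generations = ⌊1013.6 / 229⌋ = 4.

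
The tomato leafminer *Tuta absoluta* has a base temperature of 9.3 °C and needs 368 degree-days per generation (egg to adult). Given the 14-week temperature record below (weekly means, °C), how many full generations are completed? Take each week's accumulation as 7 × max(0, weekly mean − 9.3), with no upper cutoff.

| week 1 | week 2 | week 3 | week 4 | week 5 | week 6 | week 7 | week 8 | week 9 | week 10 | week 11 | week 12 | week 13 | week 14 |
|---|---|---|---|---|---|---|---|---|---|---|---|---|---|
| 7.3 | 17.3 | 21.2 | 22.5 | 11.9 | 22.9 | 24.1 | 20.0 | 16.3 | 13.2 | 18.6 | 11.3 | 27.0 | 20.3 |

Weekly DD (7 × max(0, T̄ − 9.3)): 0.0, 56.0, 83.3, 92.4, 18.2, 95.2, 103.6, 74.9, 49.0, 27.3, 65.1, 14.0, 123.9, 77.0.
Season total = 879.9 DD.
Complete generations = ⌊879.9 / 368⌋ = 2.

2 generations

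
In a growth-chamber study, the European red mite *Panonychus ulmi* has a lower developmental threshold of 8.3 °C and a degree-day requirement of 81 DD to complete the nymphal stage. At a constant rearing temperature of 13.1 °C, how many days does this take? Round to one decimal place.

16.9 days

Daily accumulation = 13.1 − 8.3 = 4.8 DD/day.
Duration = 81 / 4.8 = 16.875 ≈ 16.9 days.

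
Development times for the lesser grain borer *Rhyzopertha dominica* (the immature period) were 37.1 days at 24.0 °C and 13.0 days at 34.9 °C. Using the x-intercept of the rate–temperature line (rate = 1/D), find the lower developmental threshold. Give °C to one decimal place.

Equal thermal constants: D₁(T₁ − T_b) = D₂(T₂ − T_b).
37.1·(24.0 − T_b) = 13.0·(34.9 − T_b)
T_b = (37.1·24.0 − 13.0·34.9) / (37.1 − 13.0) = 436.70 / 24.1 = 18.120 °C ≈ 18.1 °C.

18.1 °C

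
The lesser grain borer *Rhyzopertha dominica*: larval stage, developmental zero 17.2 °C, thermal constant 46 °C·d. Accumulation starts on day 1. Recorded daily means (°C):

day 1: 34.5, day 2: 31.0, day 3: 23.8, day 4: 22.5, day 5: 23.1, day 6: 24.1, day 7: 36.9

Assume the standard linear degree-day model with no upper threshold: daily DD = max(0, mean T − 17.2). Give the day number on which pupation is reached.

Daily DD above 17.2 °C: 17.3, 13.8, 6.6, 5.3, 5.9, 6.9, 19.7.
Cumulative: 17.3, 31.1, 37.7, 43.0, 48.9, 55.8, 75.5.
The total first reaches 46 DD on day 5.

day 5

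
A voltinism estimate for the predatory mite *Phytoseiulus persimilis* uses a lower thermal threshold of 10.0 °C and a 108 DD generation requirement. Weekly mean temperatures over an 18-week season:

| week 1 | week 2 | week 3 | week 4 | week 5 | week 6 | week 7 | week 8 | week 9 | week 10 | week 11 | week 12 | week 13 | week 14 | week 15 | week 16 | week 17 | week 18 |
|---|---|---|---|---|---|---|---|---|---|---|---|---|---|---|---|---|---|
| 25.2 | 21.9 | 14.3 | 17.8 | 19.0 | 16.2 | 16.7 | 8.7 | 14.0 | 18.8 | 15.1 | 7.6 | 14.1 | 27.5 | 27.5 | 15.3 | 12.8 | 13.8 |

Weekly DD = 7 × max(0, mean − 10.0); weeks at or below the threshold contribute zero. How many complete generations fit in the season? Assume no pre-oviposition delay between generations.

8 generations

Weekly DD (7 × max(0, T̄ − 10.0)): 106.4, 83.3, 30.1, 54.6, 63.0, 43.4, 46.9, 0.0, 28.0, 61.6, 35.7, 0.0, 28.7, 122.5, 122.5, 37.1, 19.6, 26.6.
Season total = 910.0 DD.
Complete generations = ⌊910.0 / 108⌋ = 8.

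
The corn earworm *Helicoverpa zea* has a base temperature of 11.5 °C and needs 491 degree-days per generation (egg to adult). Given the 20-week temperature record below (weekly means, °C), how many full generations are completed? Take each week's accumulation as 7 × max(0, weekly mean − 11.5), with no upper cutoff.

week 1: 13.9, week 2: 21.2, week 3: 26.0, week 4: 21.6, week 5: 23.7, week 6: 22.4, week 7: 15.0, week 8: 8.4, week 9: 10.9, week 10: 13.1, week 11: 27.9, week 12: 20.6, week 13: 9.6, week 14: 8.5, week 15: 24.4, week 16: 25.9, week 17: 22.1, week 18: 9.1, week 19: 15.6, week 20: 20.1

Weekly DD (7 × max(0, T̄ − 11.5)): 16.8, 67.9, 101.5, 70.7, 85.4, 76.3, 24.5, 0.0, 0.0, 11.2, 114.8, 63.7, 0.0, 0.0, 90.3, 100.8, 74.2, 0.0, 28.7, 60.2.
Season total = 987.0 DD.
Complete generations = ⌊987.0 / 491⌋ = 2.

2 generations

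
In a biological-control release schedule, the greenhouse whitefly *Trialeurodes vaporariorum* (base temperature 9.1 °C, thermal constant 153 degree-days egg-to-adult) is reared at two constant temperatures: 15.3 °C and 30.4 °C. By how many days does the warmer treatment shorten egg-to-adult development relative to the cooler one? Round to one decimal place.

17.5 days

At 15.3 °C: 153 / (15.3 − 9.1) = 153 / 6.2 = 24.677 d.
At 30.4 °C: 153 / (30.4 − 9.1) = 153 / 21.3 = 7.183 d.
Difference = |24.677 − 7.183| = 17.494 ≈ 17.5 days.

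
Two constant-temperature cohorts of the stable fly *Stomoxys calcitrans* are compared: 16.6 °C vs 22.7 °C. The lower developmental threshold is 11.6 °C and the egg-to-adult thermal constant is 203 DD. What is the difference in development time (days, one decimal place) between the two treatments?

22.3 days

At 16.6 °C: 203 / (16.6 − 11.6) = 203 / 5.0 = 40.600 d.
At 22.7 °C: 203 / (22.7 − 11.6) = 203 / 11.1 = 18.288 d.
Difference = |40.600 − 18.288| = 22.312 ≈ 22.3 days.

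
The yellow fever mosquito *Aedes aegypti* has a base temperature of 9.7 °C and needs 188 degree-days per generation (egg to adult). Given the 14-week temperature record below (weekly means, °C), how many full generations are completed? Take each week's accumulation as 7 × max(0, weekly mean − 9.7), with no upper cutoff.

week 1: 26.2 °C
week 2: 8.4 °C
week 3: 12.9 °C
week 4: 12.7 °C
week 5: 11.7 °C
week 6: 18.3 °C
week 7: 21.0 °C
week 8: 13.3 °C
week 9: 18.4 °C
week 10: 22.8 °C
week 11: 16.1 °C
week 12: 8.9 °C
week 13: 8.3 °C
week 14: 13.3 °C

2 generations

Weekly DD (7 × max(0, T̄ − 9.7)): 115.5, 0.0, 22.4, 21.0, 14.0, 60.2, 79.1, 25.2, 60.9, 91.7, 44.8, 0.0, 0.0, 25.2.
Season total = 560.0 DD.
Complete generations = ⌊560.0 / 188⌋ = 2.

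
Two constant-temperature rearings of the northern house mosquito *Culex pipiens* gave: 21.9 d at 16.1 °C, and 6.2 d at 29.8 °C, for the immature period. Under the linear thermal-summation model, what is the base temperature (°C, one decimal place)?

Under the model K = D·(T − T_b), so D₁·(T₁ − T_b) = D₂·(T₂ − T_b).
21.9·(16.1 − T_b) = 6.2·(29.8 − T_b)
T_b = (21.9·16.1 − 6.2·29.8) / (21.9 − 6.2) = 167.83 / 15.7 = 10.690 °C ≈ 10.7 °C.

10.7 °C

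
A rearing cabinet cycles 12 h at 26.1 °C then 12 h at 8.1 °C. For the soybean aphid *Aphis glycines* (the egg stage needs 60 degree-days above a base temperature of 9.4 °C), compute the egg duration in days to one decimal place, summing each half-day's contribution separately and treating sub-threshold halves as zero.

Day half: max(0, 26.1 − 9.4) × 0.5 = 16.7 × 0.5 = 8.35 DD.
Night half: max(0, 8.1 − 9.4) × 0.5 = 0.0 × 0.5 = 0.00 DD.
Per 24 h: 8.35 DD/day.
Duration = 60 / 8.35 = 7.186 ≈ 7.2 days.

7.2 days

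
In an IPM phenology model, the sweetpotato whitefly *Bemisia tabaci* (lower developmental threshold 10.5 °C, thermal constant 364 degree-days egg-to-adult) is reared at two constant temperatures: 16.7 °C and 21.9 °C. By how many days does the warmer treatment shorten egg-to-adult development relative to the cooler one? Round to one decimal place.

At 16.7 °C: 364 / (16.7 − 10.5) = 364 / 6.2 = 58.710 d.
At 21.9 °C: 364 / (21.9 − 10.5) = 364 / 11.4 = 31.930 d.
Difference = |58.710 − 31.930| = 26.780 ≈ 26.8 days.

26.8 days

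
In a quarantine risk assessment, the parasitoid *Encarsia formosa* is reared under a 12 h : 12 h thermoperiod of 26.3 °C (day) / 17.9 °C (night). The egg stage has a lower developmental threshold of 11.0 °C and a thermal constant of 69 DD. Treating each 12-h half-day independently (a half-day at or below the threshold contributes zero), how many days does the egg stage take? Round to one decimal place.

6.2 days

Day half: max(0, 26.3 − 11.0) × 0.5 = 15.3 × 0.5 = 7.65 DD.
Night half: max(0, 17.9 − 11.0) × 0.5 = 6.9 × 0.5 = 3.45 DD.
Per 24 h: 11.10 DD/day.
Duration = 69 / 11.10 = 6.216 ≈ 6.2 days.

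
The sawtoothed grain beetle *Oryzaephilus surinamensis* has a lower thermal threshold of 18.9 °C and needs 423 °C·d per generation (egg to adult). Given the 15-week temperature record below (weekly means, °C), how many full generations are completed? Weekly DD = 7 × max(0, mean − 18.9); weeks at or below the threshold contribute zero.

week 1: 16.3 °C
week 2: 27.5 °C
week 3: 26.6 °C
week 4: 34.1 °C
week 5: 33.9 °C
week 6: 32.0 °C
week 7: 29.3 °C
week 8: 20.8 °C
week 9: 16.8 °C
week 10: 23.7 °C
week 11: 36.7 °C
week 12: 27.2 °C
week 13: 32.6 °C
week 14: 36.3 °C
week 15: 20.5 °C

2 generations

Weekly DD (7 × max(0, T̄ − 18.9)): 0.0, 60.2, 53.9, 106.4, 105.0, 91.7, 72.8, 13.3, 0.0, 33.6, 124.6, 58.1, 95.9, 121.8, 11.2.
Season total = 948.5 DD.
Complete generations = ⌊948.5 / 423⌋ = 2.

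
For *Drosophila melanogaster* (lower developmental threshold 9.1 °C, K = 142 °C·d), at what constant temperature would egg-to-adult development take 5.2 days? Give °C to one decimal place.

36.4 °C

Required daily accumulation = 142 / 5.2 = 27.308 DD/day.
T = T_base + 27.308 = 9.1 + 27.308 = 36.408 ≈ 36.4 °C.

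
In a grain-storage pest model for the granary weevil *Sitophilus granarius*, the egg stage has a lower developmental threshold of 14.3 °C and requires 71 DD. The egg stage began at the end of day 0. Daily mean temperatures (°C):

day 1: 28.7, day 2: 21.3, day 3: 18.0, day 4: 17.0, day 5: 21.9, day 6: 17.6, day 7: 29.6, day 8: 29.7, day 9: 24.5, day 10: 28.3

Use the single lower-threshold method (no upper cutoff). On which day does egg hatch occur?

day 9

Daily DD above 14.3 °C: 14.4, 7.0, 3.7, 2.7, 7.6, 3.3, 15.3, 15.4, 10.2, 14.0.
Cumulative: 14.4, 21.4, 25.1, 27.8, 35.4, 38.7, 54.0, 69.4, 79.6, 93.6.
The total first reaches 71 DD on day 9.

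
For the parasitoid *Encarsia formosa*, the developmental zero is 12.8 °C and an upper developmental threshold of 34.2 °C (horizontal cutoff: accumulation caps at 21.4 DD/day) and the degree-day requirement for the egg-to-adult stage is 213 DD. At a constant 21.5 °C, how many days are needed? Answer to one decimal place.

Daily accumulation = 21.5 − 12.8 = 8.7 DD/day.
Duration = 213 / 8.7 = 24.483 ≈ 24.5 days.

24.5 days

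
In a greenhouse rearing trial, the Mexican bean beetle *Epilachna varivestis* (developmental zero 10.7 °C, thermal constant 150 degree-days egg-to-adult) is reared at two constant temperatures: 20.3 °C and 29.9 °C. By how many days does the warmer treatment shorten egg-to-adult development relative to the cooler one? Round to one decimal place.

7.8 days

At 20.3 °C: 150 / (20.3 − 10.7) = 150 / 9.6 = 15.625 d.
At 29.9 °C: 150 / (29.9 − 10.7) = 150 / 19.2 = 7.812 d.
Difference = |15.625 − 7.812| = 7.812 ≈ 7.8 days.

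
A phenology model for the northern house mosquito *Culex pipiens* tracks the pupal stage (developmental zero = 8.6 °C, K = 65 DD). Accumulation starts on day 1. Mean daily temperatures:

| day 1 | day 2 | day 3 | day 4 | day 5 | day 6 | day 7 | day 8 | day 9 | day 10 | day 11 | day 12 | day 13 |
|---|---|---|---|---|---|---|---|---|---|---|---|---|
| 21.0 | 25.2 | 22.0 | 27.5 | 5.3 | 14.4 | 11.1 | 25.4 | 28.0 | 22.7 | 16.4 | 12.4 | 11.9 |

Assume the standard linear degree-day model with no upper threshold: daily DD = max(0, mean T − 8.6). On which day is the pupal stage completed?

day 6

Daily DD above 8.6 °C: 12.4, 16.6, 13.4, 18.9, 0.0, 5.8, 2.5, 16.8, 19.4, 14.1, 7.8, 3.8, 3.3.
Cumulative: 12.4, 29.0, 42.4, 61.3, 61.3, 67.1, 69.6, 86.4, 105.8, 119.9, 127.7, 131.5, 134.8.
The total first reaches 65 DD on day 6.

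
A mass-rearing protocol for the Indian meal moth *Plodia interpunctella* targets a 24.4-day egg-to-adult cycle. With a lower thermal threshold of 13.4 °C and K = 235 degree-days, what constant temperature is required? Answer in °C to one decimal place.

Required daily accumulation = 235 / 24.4 = 9.631 DD/day.
T = T_base + 9.631 = 13.4 + 9.631 = 23.031 ≈ 23.0 °C.

23.0 °C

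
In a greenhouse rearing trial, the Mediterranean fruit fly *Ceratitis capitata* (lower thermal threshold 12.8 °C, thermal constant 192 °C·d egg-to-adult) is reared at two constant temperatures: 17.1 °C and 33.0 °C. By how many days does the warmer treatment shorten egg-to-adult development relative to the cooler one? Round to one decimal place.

35.1 days

At 17.1 °C: 192 / (17.1 − 12.8) = 192 / 4.3 = 44.651 d.
At 33.0 °C: 192 / (33.0 − 12.8) = 192 / 20.2 = 9.505 d.
Difference = |44.651 − 9.505| = 35.146 ≈ 35.1 days.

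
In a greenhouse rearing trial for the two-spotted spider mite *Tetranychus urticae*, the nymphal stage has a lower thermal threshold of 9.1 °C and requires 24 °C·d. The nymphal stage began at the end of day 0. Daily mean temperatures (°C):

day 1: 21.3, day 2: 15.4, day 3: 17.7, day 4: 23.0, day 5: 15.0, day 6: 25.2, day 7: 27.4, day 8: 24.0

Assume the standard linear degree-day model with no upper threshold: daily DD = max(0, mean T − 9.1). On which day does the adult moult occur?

Daily DD above 9.1 °C: 12.2, 6.3, 8.6, 13.9, 5.9, 16.1, 18.3, 14.9.
Cumulative: 12.2, 18.5, 27.1, 41.0, 46.9, 63.0, 81.3, 96.2.
The total first reaches 24 DD on day 3.

day 3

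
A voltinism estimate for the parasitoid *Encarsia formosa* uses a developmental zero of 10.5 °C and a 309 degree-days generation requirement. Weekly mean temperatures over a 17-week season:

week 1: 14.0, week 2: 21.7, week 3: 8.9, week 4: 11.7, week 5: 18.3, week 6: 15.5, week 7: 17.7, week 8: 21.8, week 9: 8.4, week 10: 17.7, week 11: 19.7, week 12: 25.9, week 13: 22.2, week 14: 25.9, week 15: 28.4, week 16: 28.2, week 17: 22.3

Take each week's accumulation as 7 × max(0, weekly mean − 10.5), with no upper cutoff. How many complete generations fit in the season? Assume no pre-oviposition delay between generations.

Weekly DD (7 × max(0, T̄ − 10.5)): 24.5, 78.4, 0.0, 8.4, 54.6, 35.0, 50.4, 79.1, 0.0, 50.4, 64.4, 107.8, 81.9, 107.8, 125.3, 123.9, 82.6.
Season total = 1074.5 DD.
Complete generations = ⌊1074.5 / 309⌋ = 3.

3 generations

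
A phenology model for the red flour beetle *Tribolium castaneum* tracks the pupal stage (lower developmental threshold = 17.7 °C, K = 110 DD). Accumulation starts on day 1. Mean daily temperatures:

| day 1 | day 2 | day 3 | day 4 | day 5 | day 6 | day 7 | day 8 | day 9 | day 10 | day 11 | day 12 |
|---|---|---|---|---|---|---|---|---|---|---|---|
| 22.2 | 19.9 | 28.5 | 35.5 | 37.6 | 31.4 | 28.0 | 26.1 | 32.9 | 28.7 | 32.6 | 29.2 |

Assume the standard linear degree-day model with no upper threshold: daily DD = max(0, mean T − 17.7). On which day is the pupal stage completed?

Daily DD above 17.7 °C: 4.5, 2.2, 10.8, 17.8, 19.9, 13.7, 10.3, 8.4, 15.2, 11.0, 14.9, 11.5.
Cumulative: 4.5, 6.7, 17.5, 35.3, 55.2, 68.9, 79.2, 87.6, 102.8, 113.8, 128.7, 140.2.
The total first reaches 110 DD on day 10.

day 10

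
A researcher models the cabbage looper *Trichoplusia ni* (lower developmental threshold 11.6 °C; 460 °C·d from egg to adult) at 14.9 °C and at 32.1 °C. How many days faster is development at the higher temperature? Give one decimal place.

117.0 days

At 14.9 °C: 460 / (14.9 − 11.6) = 460 / 3.3 = 139.394 d.
At 32.1 °C: 460 / (32.1 − 11.6) = 460 / 20.5 = 22.439 d.
Difference = |139.394 − 22.439| = 116.955 ≈ 117.0 days.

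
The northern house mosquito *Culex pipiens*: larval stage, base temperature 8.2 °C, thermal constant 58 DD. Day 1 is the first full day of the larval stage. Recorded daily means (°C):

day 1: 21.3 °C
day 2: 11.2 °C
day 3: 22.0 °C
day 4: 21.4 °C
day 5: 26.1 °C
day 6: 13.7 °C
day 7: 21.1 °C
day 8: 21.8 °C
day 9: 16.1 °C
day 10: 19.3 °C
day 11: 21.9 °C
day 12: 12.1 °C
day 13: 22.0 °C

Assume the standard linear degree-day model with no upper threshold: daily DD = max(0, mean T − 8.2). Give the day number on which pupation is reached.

Daily DD above 8.2 °C: 13.1, 3.0, 13.8, 13.2, 17.9, 5.5, 12.9, 13.6, 7.9, 11.1, 13.7, 3.9, 13.8.
Cumulative: 13.1, 16.1, 29.9, 43.1, 61.0, 66.5, 79.4, 93.0, 100.9, 112.0, 125.7, 129.6, 143.4.
The total first reaches 58 DD on day 5.

day 5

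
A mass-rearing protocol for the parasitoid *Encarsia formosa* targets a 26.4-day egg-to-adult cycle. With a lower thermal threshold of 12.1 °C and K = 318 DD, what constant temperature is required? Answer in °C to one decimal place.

Required daily accumulation = 318 / 26.4 = 12.045 DD/day.
T = T_base + 12.045 = 12.1 + 12.045 = 24.145 ≈ 24.1 °C.

24.1 °C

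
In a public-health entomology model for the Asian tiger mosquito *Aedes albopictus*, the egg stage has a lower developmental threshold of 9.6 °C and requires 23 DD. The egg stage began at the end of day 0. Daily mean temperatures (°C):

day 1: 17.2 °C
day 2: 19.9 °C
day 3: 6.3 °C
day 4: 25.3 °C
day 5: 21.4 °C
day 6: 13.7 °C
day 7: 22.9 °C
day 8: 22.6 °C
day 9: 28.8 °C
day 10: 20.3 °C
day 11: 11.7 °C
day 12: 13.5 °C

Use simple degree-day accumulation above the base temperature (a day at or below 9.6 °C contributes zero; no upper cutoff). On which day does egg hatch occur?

Daily DD above 9.6 °C: 7.6, 10.3, 0.0, 15.7, 11.8, 4.1, 13.3, 13.0, 19.2, 10.7, 2.1, 3.9.
Cumulative: 7.6, 17.9, 17.9, 33.6, 45.4, 49.5, 62.8, 75.8, 95.0, 105.7, 107.8, 111.7.
The total first reaches 23 DD on day 4.

day 4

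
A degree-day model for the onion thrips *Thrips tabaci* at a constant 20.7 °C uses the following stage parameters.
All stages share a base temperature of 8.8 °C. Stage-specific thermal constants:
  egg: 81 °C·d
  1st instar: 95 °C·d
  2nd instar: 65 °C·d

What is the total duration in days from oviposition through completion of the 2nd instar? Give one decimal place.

Daily accumulation at 20.7 °C = 20.7 − 8.8 = 11.9 DD/day.
Total K = 81 + 95 + 65 = 241 DD.
Total duration = 241 / 11.9 = 20.252 ≈ 20.3 days.

20.3 days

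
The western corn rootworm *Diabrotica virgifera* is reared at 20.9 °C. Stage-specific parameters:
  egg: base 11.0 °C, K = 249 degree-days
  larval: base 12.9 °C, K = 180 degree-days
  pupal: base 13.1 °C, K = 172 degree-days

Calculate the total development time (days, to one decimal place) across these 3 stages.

egg: 249 / (20.9 − 11.0) = 249 / 9.9 = 25.152 d.
larval: 180 / (20.9 − 12.9) = 180 / 8.0 = 22.500 d.
pupal: 172 / (20.9 − 13.1) = 172 / 7.8 = 22.051 d.
Sum = 69.703 ≈ 69.7 days.

69.7 days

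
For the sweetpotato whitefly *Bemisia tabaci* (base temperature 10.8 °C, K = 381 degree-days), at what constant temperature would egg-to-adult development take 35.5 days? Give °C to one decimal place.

Required daily accumulation = 381 / 35.5 = 10.732 DD/day.
T = T_base + 10.732 = 10.8 + 10.732 = 21.532 ≈ 21.5 °C.

21.5 °C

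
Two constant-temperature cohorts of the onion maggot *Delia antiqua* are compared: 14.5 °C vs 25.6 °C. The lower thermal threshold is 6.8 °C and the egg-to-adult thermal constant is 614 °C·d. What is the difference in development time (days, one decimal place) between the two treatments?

47.1 days

At 14.5 °C: 614 / (14.5 − 6.8) = 614 / 7.7 = 79.740 d.
At 25.6 °C: 614 / (25.6 − 6.8) = 614 / 18.8 = 32.660 d.
Difference = |79.740 − 32.660| = 47.081 ≈ 47.1 days.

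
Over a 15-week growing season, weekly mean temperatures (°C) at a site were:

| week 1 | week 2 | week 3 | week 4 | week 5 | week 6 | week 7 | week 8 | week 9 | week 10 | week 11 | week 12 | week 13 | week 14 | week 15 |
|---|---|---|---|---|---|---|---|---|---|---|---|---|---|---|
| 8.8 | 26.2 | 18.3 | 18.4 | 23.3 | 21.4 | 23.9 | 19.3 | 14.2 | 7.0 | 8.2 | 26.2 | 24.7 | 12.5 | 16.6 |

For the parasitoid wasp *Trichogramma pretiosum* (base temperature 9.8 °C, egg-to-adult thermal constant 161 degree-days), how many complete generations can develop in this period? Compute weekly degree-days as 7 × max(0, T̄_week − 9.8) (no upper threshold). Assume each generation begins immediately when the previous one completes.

Weekly DD (7 × max(0, T̄ − 9.8)): 0.0, 114.8, 59.5, 60.2, 94.5, 81.2, 98.7, 66.5, 30.8, 0.0, 0.0, 114.8, 104.3, 18.9, 47.6.
Season total = 891.8 DD.
Complete generations = ⌊891.8 / 161⌋ = 5.

5 generations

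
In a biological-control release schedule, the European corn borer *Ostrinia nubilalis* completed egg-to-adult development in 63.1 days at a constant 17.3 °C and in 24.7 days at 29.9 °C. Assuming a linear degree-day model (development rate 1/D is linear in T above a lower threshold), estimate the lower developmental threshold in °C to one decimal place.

Equal thermal constants: D₁(T₁ − T_b) = D₂(T₂ − T_b).
63.1·(17.3 − T_b) = 24.7·(29.9 − T_b)
T_b = (63.1·17.3 − 24.7·29.9) / (63.1 − 24.7) = 353.10 / 38.4 = 9.195 °C ≈ 9.2 °C.

9.2 °C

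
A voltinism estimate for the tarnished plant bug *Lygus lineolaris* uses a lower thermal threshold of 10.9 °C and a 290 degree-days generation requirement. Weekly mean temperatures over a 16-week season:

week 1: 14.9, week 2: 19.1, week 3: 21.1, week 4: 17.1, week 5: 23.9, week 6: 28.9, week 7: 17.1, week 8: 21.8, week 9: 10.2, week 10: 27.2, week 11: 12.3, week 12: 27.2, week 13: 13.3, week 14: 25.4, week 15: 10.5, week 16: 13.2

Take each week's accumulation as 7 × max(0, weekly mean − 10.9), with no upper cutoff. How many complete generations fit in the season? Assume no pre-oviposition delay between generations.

3 generations

Weekly DD (7 × max(0, T̄ − 10.9)): 28.0, 57.4, 71.4, 43.4, 91.0, 126.0, 43.4, 76.3, 0.0, 114.1, 9.8, 114.1, 16.8, 101.5, 0.0, 16.1.
Season total = 909.3 DD.
Complete generations = ⌊909.3 / 290⌋ = 3.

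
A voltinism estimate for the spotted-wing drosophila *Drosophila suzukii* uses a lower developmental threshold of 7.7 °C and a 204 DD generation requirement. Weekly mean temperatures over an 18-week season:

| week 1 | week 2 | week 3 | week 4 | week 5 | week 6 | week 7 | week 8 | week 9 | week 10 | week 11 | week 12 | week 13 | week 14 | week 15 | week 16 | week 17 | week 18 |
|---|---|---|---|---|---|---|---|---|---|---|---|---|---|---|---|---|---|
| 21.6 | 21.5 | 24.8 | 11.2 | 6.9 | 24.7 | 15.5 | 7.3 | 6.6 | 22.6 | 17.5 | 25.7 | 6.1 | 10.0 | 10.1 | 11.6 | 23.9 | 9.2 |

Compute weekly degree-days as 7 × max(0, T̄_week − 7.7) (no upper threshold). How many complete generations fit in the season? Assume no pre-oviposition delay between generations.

4 generations

Weekly DD (7 × max(0, T̄ − 7.7)): 97.3, 96.6, 119.7, 24.5, 0.0, 119.0, 54.6, 0.0, 0.0, 104.3, 68.6, 126.0, 0.0, 16.1, 16.8, 27.3, 113.4, 10.5.
Season total = 994.7 DD.
Complete generations = ⌊994.7 / 204⌋ = 4.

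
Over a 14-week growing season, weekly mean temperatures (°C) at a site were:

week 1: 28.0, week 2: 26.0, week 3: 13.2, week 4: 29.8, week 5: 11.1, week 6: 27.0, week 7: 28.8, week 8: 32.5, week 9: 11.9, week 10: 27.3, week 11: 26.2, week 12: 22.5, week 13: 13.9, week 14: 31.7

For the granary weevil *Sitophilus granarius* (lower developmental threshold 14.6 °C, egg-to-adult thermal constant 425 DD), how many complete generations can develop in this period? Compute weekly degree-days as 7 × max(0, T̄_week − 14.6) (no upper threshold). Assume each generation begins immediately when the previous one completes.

Weekly DD (7 × max(0, T̄ − 14.6)): 93.8, 79.8, 0.0, 106.4, 0.0, 86.8, 99.4, 125.3, 0.0, 88.9, 81.2, 55.3, 0.0, 119.7.
Season total = 936.6 DD.
Complete generations = ⌊936.6 / 425⌋ = 2.

2 generations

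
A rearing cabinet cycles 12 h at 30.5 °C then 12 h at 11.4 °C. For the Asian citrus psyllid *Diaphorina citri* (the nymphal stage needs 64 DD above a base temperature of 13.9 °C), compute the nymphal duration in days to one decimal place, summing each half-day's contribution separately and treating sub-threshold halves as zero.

Day half: max(0, 30.5 − 13.9) × 0.5 = 16.6 × 0.5 = 8.30 DD.
Night half: max(0, 11.4 − 13.9) × 0.5 = 0.0 × 0.5 = 0.00 DD.
Per 24 h: 8.30 DD/day.
Duration = 64 / 8.30 = 7.711 ≈ 7.7 days.

7.7 days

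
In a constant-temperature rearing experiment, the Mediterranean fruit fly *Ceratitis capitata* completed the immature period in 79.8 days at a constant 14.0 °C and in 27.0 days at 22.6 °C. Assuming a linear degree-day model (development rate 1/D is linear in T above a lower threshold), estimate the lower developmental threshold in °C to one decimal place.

Linear rate model ⇒ the product D·(T − T_b) is constant across temperatures.
79.8·(14.0 − T_b) = 27.0·(22.6 − T_b)
T_b = (79.8·14.0 − 27.0·22.6) / (79.8 − 27.0) = 507.00 / 52.8 = 9.602 °C ≈ 9.6 °C.

9.6 °C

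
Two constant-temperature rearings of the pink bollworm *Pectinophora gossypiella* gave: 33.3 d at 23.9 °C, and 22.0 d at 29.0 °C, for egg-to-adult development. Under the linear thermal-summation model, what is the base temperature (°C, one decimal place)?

Equal thermal constants: D₁(T₁ − T_b) = D₂(T₂ − T_b).
33.3·(23.9 − T_b) = 22.0·(29.0 − T_b)
T_b = (33.3·23.9 − 22.0·29.0) / (33.3 − 22.0) = 157.87 / 11.3 = 13.971 °C ≈ 14.0 °C.

14.0 °C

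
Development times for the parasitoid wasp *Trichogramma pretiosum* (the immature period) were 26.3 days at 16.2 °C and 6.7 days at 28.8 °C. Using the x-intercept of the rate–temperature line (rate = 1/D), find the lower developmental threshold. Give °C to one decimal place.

11.9 °C

Under the model K = D·(T − T_b), so D₁·(T₁ − T_b) = D₂·(T₂ − T_b).
26.3·(16.2 − T_b) = 6.7·(28.8 − T_b)
T_b = (26.3·16.2 − 6.7·28.8) / (26.3 − 6.7) = 233.10 / 19.6 = 11.893 °C ≈ 11.9 °C.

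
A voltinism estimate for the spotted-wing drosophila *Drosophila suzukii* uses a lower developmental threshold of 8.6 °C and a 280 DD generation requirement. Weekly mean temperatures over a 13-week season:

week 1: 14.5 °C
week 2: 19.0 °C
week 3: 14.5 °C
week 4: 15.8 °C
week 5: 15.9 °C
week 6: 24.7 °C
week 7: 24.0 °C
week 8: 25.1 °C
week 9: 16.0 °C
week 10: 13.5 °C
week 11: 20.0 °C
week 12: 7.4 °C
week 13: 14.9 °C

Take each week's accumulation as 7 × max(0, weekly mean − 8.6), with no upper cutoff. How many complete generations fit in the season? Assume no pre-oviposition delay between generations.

2 generations

Weekly DD (7 × max(0, T̄ − 8.6)): 41.3, 72.8, 41.3, 50.4, 51.1, 112.7, 107.8, 115.5, 51.8, 34.3, 79.8, 0.0, 44.1.
Season total = 802.9 DD.
Complete generations = ⌊802.9 / 280⌋ = 2.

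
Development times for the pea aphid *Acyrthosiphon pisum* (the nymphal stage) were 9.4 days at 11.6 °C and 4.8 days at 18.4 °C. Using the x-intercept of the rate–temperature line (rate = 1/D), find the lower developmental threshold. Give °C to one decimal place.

4.5 °C

Equal thermal constants: D₁(T₁ − T_b) = D₂(T₂ − T_b).
9.4·(11.6 − T_b) = 4.8·(18.4 − T_b)
T_b = (9.4·11.6 − 4.8·18.4) / (9.4 − 4.8) = 20.72 / 4.6 = 4.504 °C ≈ 4.5 °C.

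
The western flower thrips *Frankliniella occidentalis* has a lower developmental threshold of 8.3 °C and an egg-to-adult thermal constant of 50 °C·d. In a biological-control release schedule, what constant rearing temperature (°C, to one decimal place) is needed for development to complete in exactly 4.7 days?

Required daily accumulation = 50 / 4.7 = 10.638 DD/day.
T = T_base + 10.638 = 8.3 + 10.638 = 18.938 ≈ 18.9 °C.

18.9 °C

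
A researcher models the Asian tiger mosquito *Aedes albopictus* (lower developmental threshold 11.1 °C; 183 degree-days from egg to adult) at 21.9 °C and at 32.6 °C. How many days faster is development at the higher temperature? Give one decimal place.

At 21.9 °C: 183 / (21.9 − 11.1) = 183 / 10.8 = 16.944 d.
At 32.6 °C: 183 / (32.6 − 11.1) = 183 / 21.5 = 8.512 d.
Difference = |16.944 − 8.512| = 8.433 ≈ 8.4 days.

8.4 days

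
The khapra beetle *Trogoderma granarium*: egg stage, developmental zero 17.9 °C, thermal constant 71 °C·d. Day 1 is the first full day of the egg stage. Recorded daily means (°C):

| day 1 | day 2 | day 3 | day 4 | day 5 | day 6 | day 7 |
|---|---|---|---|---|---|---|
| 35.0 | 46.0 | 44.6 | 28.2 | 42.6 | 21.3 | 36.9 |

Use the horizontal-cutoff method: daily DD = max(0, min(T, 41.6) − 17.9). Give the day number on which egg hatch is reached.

day 4

Daily DD above 17.9 °C (capped at 23.7): 17.1, 23.7, 23.7, 10.3, 23.7, 3.4, 19.0.
Cumulative: 17.1, 40.8, 64.5, 74.8, 98.5, 101.9, 120.9.
The total first reaches 71 DD on day 4.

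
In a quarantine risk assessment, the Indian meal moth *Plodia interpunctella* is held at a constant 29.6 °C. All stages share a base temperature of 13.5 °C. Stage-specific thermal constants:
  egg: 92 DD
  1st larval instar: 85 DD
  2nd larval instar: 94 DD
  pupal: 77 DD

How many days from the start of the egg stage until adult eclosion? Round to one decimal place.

21.6 days

Daily accumulation at 29.6 °C = 29.6 − 13.5 = 16.1 DD/day.
Total K = 92 + 85 + 94 + 77 = 348 DD.
Total duration = 348 / 16.1 = 21.615 ≈ 21.6 days.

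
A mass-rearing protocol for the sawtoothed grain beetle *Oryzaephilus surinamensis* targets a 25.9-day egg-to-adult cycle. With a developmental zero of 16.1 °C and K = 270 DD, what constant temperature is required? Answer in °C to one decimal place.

26.5 °C

Required daily accumulation = 270 / 25.9 = 10.425 DD/day.
T = T_base + 10.425 = 16.1 + 10.425 = 26.525 ≈ 26.5 °C.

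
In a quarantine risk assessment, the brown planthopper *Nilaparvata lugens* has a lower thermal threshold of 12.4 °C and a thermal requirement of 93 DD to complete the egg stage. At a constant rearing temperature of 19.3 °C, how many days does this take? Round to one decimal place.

13.5 days

Daily accumulation = 19.3 − 12.4 = 6.9 DD/day.
Duration = 93 / 6.9 = 13.478 ≈ 13.5 days.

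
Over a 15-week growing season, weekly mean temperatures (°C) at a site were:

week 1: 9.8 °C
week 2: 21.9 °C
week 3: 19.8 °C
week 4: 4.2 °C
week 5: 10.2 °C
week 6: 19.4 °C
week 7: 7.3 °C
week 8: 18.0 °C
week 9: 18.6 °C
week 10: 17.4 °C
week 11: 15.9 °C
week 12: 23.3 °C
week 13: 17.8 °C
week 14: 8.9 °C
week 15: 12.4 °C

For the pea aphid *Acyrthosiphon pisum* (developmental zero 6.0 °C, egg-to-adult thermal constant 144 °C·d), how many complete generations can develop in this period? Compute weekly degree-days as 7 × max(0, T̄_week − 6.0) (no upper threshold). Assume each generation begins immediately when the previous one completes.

6 generations

Weekly DD (7 × max(0, T̄ − 6.0)): 26.6, 111.3, 96.6, 0.0, 29.4, 93.8, 9.1, 84.0, 88.2, 79.8, 69.3, 121.1, 82.6, 20.3, 44.8.
Season total = 956.9 DD.
Complete generations = ⌊956.9 / 144⌋ = 6.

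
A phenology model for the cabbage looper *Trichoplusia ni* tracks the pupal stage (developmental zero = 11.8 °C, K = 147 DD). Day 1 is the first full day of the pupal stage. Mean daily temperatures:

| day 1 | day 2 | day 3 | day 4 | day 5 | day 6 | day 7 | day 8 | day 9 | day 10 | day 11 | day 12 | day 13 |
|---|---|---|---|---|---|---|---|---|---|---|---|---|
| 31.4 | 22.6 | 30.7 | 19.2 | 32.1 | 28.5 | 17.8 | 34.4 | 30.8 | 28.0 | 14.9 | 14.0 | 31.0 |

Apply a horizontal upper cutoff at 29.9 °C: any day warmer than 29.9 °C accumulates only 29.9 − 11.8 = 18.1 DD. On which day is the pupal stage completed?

day 10

Daily DD above 11.8 °C (capped at 18.1): 18.1, 10.8, 18.1, 7.4, 18.1, 16.7, 6.0, 18.1, 18.1, 16.2, 3.1, 2.2, 18.1.
Cumulative: 18.1, 28.9, 47.0, 54.4, 72.5, 89.2, 95.2, 113.3, 131.4, 147.6, 150.7, 152.9, 171.0.
The total first reaches 147 DD on day 10.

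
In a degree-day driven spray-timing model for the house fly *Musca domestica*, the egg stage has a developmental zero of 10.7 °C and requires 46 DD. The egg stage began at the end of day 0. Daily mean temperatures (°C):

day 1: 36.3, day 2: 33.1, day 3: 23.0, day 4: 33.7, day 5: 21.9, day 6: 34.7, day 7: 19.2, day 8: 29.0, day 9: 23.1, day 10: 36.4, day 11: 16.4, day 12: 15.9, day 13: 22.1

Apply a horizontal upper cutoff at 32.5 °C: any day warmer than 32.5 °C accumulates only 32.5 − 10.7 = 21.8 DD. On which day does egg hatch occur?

Daily DD above 10.7 °C (capped at 21.8): 21.8, 21.8, 12.3, 21.8, 11.2, 21.8, 8.5, 18.3, 12.4, 21.8, 5.7, 5.2, 11.4.
Cumulative: 21.8, 43.6, 55.9, 77.7, 88.9, 110.7, 119.2, 137.5, 149.9, 171.7, 177.4, 182.6, 194.0.
The total first reaches 46 DD on day 3.

day 3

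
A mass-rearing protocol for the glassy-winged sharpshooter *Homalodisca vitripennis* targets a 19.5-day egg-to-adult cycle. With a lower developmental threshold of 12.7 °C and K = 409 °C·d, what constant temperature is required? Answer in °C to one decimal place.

Required daily accumulation = 409 / 19.5 = 20.974 DD/day.
T = T_base + 20.974 = 12.7 + 20.974 = 33.674 ≈ 33.7 °C.

33.7 °C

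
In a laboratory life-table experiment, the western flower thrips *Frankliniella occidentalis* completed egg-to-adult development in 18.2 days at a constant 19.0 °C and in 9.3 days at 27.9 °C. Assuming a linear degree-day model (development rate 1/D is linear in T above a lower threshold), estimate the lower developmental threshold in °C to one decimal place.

Linear rate model ⇒ the product D·(T − T_b) is constant across temperatures.
18.2·(19.0 − T_b) = 9.3·(27.9 − T_b)
T_b = (18.2·19.0 − 9.3·27.9) / (18.2 − 9.3) = 86.33 / 8.9 = 9.700 °C ≈ 9.7 °C.

9.7 °C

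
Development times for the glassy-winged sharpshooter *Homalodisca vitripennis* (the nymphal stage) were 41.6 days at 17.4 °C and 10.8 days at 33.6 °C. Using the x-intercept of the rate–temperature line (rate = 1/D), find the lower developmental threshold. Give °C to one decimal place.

11.7 °C

Linear rate model ⇒ the product D·(T − T_b) is constant across temperatures.
41.6·(17.4 − T_b) = 10.8·(33.6 − T_b)
T_b = (41.6·17.4 − 10.8·33.6) / (41.6 − 10.8) = 360.96 / 30.8 = 11.719 °C ≈ 11.7 °C.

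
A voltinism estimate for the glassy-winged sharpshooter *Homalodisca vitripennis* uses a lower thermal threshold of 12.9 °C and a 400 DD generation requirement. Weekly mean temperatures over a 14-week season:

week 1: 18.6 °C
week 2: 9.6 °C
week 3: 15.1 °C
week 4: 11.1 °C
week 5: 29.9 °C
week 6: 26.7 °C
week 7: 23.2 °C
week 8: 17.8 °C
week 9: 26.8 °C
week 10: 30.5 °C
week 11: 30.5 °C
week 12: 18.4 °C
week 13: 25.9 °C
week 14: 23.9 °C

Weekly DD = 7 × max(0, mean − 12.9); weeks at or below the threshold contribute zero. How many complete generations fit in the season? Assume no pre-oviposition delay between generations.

Weekly DD (7 × max(0, T̄ − 12.9)): 39.9, 0.0, 15.4, 0.0, 119.0, 96.6, 72.1, 34.3, 97.3, 123.2, 123.2, 38.5, 91.0, 77.0.
Season total = 927.5 DD.
Complete generations = ⌊927.5 / 400⌋ = 2.

2 generations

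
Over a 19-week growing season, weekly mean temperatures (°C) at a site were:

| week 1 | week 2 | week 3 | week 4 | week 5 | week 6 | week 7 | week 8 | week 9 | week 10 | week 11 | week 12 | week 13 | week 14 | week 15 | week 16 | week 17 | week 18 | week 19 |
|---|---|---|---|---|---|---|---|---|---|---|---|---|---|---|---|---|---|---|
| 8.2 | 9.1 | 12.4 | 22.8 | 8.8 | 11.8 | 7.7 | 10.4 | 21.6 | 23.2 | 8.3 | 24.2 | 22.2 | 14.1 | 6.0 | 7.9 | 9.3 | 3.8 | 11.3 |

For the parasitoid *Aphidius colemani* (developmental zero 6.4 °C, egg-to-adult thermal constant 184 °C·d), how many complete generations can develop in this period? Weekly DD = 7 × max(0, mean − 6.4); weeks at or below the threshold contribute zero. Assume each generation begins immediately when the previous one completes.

4 generations

Weekly DD (7 × max(0, T̄ − 6.4)): 12.6, 18.9, 42.0, 114.8, 16.8, 37.8, 9.1, 28.0, 106.4, 117.6, 13.3, 124.6, 110.6, 53.9, 0.0, 10.5, 20.3, 0.0, 34.3.
Season total = 871.5 DD.
Complete generations = ⌊871.5 / 184⌋ = 4.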